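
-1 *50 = -50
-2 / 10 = -1 / 5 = -0.20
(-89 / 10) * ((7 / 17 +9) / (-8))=10.47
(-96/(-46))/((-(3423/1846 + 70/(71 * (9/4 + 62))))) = -22772256/20400793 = -1.12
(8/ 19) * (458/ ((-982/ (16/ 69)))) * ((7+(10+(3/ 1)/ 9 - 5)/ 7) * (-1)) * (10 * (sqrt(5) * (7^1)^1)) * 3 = 47778560 * sqrt(5)/ 643701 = 165.97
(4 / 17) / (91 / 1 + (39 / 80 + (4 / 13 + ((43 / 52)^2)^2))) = 146232320 / 57340149813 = 0.00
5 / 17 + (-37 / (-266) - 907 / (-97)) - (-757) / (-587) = 2187051061 / 257478158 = 8.49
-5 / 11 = -0.45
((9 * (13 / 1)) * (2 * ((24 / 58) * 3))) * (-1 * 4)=-33696 / 29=-1161.93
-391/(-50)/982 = 391/49100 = 0.01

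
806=806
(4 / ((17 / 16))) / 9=64 / 153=0.42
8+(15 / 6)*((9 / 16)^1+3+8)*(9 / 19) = 13189 / 608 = 21.69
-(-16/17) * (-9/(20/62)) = -2232/85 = -26.26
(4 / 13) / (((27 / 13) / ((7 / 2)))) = 14 / 27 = 0.52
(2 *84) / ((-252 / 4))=-8 / 3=-2.67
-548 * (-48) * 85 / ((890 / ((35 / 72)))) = 326060 / 267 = 1221.20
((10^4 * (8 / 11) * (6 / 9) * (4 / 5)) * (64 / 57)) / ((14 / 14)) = 8192000 / 1881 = 4355.13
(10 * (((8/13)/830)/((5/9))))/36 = 2/5395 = 0.00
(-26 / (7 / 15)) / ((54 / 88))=-5720 / 63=-90.79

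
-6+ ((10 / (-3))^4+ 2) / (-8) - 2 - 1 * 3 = -8645 / 324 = -26.68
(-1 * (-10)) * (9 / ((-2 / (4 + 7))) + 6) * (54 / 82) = -11745 / 41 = -286.46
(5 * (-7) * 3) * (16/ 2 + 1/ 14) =-847.50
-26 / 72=-13 / 36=-0.36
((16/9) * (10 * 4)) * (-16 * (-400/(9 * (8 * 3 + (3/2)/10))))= 81920000/39123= 2093.91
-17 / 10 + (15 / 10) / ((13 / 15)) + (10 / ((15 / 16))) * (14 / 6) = 14578 / 585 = 24.92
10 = 10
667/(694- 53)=667/641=1.04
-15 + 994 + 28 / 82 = 40153 / 41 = 979.34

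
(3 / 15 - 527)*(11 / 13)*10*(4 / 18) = -38632 / 39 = -990.56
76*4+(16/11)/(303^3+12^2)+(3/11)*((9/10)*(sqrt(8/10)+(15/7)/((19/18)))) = 27*sqrt(5)/275+12392511185479/40698130473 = 304.72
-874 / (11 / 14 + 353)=-12236 / 4953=-2.47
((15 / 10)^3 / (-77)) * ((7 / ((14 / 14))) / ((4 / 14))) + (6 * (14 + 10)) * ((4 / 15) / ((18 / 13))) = 70381 / 2640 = 26.66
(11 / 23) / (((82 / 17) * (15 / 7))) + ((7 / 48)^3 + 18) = 9411687773 / 521441280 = 18.05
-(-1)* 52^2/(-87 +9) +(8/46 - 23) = -3967/69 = -57.49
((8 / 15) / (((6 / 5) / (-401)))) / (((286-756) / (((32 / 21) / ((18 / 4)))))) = 51328 / 399735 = 0.13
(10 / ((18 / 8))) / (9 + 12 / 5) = 200 / 513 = 0.39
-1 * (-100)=100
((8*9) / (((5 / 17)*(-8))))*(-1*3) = 459 / 5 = 91.80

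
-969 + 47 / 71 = -68752 / 71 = -968.34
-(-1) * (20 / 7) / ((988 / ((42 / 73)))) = 0.00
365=365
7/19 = 0.37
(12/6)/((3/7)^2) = 98/9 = 10.89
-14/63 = -0.22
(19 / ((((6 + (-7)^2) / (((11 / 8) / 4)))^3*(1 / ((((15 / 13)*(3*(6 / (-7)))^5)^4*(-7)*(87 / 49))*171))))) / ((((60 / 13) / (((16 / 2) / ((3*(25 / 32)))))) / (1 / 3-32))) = 401165854564852313996477626368 / 6135626316954874816895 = 65383032.45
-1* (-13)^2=-169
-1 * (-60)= 60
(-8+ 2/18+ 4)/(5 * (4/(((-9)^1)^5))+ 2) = -229635/118078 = -1.94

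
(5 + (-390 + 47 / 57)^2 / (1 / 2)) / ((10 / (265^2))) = 13822909547035 / 6498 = 2127256009.09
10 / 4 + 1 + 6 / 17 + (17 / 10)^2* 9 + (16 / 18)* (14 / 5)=494983 / 15300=32.35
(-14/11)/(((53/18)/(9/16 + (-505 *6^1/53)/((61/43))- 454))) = 213.42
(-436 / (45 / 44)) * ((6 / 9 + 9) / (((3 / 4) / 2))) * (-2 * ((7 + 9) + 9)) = 44506880 / 81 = 549467.65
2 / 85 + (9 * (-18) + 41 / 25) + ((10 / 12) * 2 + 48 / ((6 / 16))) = -39104 / 1275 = -30.67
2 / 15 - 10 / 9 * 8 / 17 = -298 / 765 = -0.39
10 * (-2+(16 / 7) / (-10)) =-156 / 7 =-22.29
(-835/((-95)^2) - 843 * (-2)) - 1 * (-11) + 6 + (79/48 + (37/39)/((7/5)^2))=94100465863/55189680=1705.04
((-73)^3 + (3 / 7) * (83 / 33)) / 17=-29954226 / 1309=-22883.29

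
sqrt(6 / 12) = sqrt(2) / 2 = 0.71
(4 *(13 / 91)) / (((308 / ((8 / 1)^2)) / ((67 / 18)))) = 2144 / 4851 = 0.44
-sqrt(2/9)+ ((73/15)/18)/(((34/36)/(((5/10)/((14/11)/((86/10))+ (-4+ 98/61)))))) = -sqrt(2)/3 - 2106269/33041880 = -0.54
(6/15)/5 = 2/25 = 0.08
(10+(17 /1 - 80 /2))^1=-13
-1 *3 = -3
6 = 6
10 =10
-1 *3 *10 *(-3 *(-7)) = -630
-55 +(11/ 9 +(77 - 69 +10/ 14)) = -2839/ 63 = -45.06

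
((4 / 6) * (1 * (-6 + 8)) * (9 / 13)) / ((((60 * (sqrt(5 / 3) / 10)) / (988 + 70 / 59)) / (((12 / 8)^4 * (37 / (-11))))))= -2007.31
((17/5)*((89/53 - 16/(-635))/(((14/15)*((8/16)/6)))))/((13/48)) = 842547744/3062605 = 275.11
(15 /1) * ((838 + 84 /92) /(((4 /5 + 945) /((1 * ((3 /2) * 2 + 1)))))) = 5788500 /108767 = 53.22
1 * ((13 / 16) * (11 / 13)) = 11 / 16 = 0.69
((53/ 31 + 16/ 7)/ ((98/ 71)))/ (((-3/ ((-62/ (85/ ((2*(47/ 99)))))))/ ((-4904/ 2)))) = -278199016/ 169785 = -1638.54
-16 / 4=-4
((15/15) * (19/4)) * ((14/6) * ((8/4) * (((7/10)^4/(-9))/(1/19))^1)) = -6067327/540000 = -11.24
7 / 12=0.58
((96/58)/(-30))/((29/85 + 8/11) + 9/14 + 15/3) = -20944/2547679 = -0.01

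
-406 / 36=-203 / 18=-11.28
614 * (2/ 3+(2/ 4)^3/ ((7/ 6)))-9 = 19577/ 42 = 466.12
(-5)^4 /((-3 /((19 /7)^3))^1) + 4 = -4282759 /1029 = -4162.06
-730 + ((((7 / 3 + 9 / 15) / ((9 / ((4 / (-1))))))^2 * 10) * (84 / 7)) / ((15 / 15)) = -639142 / 1215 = -526.04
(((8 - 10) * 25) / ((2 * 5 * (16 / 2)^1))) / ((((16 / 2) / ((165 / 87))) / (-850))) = 116875 / 928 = 125.94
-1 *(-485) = 485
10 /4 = 5 /2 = 2.50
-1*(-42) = 42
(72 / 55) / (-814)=-36 / 22385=-0.00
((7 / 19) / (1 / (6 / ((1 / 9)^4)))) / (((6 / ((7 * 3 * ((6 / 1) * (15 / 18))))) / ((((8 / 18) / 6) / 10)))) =35721 / 19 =1880.05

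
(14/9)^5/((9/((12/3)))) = 2151296/531441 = 4.05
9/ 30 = 3/ 10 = 0.30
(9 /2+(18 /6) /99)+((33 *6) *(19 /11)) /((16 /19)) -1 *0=108413 /264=410.66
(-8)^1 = -8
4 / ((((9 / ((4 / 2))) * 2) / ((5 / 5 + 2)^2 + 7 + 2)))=8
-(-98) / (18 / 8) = 392 / 9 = 43.56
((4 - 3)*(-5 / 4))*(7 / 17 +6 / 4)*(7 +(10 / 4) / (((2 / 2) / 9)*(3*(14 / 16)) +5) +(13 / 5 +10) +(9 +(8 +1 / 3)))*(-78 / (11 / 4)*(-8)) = -43791280 / 2159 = -20283.13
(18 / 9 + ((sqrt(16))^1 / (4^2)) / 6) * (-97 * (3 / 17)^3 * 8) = -42777 / 4913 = -8.71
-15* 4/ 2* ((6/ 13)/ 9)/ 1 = -20/ 13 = -1.54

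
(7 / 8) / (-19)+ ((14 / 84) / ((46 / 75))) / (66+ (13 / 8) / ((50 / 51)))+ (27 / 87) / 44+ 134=133.97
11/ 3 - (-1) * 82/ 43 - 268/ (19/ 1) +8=-1303/ 2451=-0.53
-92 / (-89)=92 / 89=1.03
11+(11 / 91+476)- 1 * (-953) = 131051 / 91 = 1440.12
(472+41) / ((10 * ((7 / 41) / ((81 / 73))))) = 333.40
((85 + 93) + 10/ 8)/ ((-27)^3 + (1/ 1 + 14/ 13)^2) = -40391/ 4434264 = -0.01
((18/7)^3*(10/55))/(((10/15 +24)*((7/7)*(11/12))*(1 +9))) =0.01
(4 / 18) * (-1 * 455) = -910 / 9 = -101.11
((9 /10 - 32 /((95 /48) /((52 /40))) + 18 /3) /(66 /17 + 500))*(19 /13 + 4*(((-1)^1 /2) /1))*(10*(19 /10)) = 1596147 /5567900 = 0.29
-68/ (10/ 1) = -34/ 5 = -6.80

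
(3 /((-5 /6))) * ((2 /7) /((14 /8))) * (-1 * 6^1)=864 /245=3.53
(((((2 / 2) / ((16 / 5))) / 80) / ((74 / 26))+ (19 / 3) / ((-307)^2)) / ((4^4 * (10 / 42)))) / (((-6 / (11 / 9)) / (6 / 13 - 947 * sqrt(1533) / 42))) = -296887283 / 133694724833280+ 40164608143 * sqrt(1533) / 370231545692160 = 0.00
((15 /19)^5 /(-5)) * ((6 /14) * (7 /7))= -455625 /17332693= -0.03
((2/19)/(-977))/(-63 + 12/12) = 1/575453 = 0.00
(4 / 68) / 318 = 1 / 5406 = 0.00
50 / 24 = 25 / 12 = 2.08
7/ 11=0.64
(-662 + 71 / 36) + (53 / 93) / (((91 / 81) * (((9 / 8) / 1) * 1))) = -66983989 / 101556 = -659.58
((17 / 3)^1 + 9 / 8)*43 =7009 / 24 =292.04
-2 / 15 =-0.13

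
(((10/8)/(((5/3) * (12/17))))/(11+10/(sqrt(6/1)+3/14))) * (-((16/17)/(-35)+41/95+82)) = -2313498189/239116976+6521095 * sqrt(6)/4269946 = -5.93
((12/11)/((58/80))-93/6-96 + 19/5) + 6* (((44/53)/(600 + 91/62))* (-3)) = -669695626509/6304789370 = -106.22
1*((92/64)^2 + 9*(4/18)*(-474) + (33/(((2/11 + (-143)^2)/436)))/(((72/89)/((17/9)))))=-1468175931217/1554792192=-944.29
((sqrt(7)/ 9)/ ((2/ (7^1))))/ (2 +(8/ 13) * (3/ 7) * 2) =637 * sqrt(7)/ 4140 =0.41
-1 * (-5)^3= 125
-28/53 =-0.53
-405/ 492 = -135/ 164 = -0.82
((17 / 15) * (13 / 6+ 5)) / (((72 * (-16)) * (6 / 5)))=-731 / 124416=-0.01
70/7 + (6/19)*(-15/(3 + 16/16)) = 335/38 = 8.82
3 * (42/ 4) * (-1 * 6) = -189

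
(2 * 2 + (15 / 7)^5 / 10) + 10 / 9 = 2913119 / 302526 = 9.63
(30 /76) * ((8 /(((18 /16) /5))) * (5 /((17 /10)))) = 40000 /969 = 41.28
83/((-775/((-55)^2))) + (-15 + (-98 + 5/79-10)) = -1094469/2449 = -446.90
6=6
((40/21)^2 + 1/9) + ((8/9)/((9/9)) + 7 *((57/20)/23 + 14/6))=4428199/202860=21.83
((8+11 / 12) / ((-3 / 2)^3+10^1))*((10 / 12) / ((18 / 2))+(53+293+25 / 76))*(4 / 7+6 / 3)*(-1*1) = -10865957 / 9063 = -1198.94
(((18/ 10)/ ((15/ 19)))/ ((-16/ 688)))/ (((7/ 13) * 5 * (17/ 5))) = -10.71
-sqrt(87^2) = -87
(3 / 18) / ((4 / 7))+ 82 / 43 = 2269 / 1032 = 2.20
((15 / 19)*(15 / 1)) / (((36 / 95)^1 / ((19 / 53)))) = 2375 / 212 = 11.20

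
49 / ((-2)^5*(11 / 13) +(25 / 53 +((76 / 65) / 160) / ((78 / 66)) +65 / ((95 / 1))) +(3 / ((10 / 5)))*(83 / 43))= -10245016600 / 4812958713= -2.13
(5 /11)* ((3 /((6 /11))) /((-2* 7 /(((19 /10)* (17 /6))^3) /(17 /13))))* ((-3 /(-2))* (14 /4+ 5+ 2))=-572870539 /998400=-573.79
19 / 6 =3.17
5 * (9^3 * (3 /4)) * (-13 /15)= -9477 /4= -2369.25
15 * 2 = 30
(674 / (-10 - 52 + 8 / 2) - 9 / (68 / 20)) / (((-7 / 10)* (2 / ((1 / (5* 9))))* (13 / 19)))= 0.33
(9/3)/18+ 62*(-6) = -2231/6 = -371.83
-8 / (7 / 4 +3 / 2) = -32 / 13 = -2.46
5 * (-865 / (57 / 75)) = -108125 / 19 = -5690.79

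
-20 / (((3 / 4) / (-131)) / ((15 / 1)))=52400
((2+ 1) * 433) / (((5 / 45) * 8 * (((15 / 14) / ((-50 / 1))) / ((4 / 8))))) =-136395 / 4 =-34098.75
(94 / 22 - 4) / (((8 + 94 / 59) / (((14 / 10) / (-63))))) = -59 / 93390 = -0.00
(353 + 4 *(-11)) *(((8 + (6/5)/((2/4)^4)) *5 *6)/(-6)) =-42024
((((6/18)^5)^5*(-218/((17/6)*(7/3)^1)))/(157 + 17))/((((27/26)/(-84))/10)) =226720/1253139853366197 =0.00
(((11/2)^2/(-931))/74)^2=14641/75942131776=0.00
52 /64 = 13 /16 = 0.81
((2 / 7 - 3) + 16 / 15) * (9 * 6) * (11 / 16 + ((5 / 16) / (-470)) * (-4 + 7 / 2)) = -3221433 / 52640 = -61.20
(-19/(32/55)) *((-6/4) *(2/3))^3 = 1045/32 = 32.66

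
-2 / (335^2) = -2 / 112225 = -0.00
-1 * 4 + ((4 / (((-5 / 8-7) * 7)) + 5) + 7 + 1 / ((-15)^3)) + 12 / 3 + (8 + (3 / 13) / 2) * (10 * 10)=15427274699 / 18734625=823.46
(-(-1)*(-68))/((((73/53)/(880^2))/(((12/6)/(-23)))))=3324523.65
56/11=5.09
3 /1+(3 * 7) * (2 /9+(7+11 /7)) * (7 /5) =3923 /15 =261.53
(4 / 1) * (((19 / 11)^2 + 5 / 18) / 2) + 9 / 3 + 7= 17993 / 1089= 16.52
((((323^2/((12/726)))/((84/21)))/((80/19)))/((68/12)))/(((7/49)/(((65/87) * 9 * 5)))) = 57776203485/3712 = 15564709.99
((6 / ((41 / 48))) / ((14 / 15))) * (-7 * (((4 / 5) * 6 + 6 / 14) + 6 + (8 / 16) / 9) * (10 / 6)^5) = -7645.07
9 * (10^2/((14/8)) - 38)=1206/7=172.29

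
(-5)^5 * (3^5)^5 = -2647776904509375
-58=-58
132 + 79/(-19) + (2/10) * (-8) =126.24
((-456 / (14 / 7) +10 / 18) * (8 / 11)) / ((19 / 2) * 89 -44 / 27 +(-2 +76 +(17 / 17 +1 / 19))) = -1866864 / 10370965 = -0.18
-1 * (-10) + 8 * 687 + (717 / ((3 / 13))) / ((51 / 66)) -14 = 161718 / 17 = 9512.82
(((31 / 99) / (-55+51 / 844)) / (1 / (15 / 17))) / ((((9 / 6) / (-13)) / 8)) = 27210560 / 78039027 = 0.35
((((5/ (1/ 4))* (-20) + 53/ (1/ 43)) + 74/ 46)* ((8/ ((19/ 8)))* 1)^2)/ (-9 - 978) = -59056128/ 2731687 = -21.62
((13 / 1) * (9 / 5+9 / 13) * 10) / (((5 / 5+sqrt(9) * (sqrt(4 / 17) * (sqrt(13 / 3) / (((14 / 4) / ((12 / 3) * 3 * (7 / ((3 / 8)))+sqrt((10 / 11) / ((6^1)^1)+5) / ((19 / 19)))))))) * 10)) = 0.16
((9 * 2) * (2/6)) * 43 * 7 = 1806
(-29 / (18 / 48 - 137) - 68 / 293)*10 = -63480 / 320249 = -0.20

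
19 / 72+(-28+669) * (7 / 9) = 35915 / 72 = 498.82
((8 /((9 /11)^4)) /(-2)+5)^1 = -3.93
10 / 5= 2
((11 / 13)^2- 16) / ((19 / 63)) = -50.68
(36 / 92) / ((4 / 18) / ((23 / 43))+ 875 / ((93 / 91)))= 2511 / 5496791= 0.00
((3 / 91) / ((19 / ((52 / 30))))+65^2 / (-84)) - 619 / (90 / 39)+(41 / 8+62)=-4012391 / 15960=-251.40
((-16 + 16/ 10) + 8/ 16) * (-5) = 139/ 2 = 69.50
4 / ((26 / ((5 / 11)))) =10 / 143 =0.07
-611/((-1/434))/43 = 265174/43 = 6166.84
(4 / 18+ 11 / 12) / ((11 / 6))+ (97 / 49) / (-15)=2637 / 5390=0.49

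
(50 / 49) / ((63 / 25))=1250 / 3087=0.40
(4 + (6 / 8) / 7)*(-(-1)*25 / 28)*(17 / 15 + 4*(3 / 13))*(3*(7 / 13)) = 230575 / 18928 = 12.18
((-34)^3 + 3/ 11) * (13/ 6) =-5620433/ 66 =-85158.08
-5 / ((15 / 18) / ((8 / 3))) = -16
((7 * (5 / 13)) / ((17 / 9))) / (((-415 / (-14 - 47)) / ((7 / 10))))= 0.15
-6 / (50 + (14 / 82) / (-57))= -14022 / 116843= -0.12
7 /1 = 7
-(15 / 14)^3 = -3375 / 2744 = -1.23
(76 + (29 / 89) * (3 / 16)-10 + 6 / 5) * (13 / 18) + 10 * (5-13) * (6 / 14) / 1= 1424601 / 99680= 14.29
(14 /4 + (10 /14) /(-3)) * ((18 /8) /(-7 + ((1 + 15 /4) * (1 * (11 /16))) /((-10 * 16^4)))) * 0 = 0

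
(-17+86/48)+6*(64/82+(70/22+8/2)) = 352489/10824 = 32.57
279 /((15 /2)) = 37.20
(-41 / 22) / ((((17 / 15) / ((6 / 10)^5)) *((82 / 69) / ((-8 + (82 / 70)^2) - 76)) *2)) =5091416919 / 1145375000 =4.45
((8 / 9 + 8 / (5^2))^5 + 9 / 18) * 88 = 156389478867116 / 576650390625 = 271.20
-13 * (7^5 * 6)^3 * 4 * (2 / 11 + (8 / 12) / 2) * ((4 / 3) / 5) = -402897059979802752 / 55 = -7325401090541868.22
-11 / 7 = -1.57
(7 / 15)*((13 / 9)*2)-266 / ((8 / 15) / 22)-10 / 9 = -10972.26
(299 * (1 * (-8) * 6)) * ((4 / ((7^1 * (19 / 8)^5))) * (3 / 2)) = -2821718016 / 17332693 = -162.80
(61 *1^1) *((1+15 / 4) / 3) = 1159 / 12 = 96.58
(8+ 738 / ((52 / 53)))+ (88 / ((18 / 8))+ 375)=274787 / 234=1174.30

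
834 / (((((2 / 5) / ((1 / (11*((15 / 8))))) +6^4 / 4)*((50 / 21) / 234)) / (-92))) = -22696.25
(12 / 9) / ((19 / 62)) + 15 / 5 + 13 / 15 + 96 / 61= 170222 / 17385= 9.79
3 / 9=1 / 3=0.33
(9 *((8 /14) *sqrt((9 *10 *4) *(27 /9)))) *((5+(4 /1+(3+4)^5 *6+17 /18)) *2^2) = 87136080 *sqrt(30) /7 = 68180566.56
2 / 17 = 0.12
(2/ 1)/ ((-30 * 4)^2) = 1/ 7200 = 0.00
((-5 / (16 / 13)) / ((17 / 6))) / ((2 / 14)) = -1365 / 136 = -10.04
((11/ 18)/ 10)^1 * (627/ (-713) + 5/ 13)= -25223/ 834210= -0.03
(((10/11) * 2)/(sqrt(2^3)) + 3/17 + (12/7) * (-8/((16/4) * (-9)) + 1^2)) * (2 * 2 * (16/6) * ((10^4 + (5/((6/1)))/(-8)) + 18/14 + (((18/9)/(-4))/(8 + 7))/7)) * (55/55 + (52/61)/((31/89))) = 24340464014 * sqrt(2)/145607 + 19740116315354/23628045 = 1071860.49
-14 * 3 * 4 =-168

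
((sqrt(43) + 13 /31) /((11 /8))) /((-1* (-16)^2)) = -0.02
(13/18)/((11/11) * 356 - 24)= 13/5976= 0.00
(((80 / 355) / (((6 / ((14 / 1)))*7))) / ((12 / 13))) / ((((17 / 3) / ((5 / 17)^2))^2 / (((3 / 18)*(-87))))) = -471250 / 1713767399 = -0.00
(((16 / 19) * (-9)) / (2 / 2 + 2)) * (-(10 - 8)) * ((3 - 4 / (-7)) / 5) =480 / 133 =3.61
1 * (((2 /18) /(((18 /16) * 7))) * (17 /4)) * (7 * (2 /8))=17 /162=0.10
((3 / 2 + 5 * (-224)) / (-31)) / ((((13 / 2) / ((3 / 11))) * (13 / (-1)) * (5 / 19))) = -127509 / 288145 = -0.44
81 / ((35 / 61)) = 4941 / 35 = 141.17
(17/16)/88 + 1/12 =403/4224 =0.10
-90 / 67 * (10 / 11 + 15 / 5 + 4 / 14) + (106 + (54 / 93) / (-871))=208665566 / 2079077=100.36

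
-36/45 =-4/5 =-0.80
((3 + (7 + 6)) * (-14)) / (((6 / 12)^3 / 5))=-8960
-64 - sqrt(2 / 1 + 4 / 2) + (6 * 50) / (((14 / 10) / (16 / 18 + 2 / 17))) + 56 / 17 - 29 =6323 / 51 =123.98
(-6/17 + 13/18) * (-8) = -452/153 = -2.95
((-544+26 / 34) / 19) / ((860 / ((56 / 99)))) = -25858 / 1375011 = -0.02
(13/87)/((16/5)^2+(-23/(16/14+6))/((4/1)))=2600/164169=0.02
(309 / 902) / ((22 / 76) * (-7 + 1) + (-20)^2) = 0.00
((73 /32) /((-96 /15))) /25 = -73 /5120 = -0.01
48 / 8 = 6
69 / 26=2.65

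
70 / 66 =35 / 33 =1.06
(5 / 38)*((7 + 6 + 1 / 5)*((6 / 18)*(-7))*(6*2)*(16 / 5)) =-155.62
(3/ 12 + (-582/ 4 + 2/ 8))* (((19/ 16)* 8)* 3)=-8265/ 2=-4132.50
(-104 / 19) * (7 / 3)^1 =-728 / 57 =-12.77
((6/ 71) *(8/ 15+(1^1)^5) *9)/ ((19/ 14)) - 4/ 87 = 477272/ 586815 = 0.81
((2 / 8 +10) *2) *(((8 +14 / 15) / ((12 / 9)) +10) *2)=6847 / 10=684.70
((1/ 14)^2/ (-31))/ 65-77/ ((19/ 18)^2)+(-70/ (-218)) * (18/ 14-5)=-1092507553629/ 15540494060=-70.30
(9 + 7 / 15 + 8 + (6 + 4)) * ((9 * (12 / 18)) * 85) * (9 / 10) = 12607.20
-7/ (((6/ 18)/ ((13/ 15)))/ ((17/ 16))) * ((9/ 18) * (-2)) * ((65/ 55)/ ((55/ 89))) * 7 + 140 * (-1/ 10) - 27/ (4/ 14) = 7277753/ 48400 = 150.37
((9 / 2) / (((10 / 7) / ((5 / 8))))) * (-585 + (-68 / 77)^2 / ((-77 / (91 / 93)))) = -1151.74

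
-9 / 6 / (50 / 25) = -3 / 4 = -0.75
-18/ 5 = -3.60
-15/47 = -0.32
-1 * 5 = -5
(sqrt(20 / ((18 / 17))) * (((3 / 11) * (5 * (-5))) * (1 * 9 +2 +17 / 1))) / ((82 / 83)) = -29050 * sqrt(170) / 451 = -839.84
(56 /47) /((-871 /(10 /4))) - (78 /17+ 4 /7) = -25151978 /4871503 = -5.16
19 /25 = 0.76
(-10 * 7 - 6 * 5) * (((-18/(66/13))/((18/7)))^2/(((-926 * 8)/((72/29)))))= 0.06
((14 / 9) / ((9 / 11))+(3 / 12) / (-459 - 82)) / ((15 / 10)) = 333175 / 262926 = 1.27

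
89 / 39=2.28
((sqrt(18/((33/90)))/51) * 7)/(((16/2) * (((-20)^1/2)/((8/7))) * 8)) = -sqrt(165)/7480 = -0.00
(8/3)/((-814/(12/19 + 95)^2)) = -13205956/440781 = -29.96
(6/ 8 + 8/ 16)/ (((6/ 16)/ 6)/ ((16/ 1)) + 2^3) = 320/ 2049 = 0.16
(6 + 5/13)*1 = 6.38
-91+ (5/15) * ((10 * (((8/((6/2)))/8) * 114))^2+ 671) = 48266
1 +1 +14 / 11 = 36 / 11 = 3.27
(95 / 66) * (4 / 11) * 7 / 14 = 95 / 363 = 0.26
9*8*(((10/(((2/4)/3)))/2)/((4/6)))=3240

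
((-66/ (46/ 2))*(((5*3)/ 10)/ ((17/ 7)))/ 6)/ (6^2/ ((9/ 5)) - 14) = -0.05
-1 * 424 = -424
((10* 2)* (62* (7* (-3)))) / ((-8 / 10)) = 32550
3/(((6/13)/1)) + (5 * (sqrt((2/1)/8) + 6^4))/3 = 6502/3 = 2167.33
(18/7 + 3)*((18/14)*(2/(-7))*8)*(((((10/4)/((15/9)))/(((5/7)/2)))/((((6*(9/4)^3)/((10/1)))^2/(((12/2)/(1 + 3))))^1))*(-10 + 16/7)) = 4259840/250047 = 17.04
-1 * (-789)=789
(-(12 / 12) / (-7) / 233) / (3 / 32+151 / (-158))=-2528 / 3553949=-0.00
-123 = -123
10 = 10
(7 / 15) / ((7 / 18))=6 / 5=1.20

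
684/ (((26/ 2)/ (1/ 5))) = 684/ 65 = 10.52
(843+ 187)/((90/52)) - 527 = 613/9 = 68.11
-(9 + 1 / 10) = -91 / 10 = -9.10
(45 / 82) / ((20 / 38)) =171 / 164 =1.04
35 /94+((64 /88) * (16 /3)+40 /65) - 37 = -1295815 /40326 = -32.13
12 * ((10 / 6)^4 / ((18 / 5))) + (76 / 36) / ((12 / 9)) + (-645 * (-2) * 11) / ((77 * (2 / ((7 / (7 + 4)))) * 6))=396419 / 10692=37.08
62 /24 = 31 /12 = 2.58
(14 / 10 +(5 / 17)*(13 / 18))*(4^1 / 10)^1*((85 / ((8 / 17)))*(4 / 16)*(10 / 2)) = 41939 / 288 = 145.62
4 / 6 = 2 / 3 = 0.67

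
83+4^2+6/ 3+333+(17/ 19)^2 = 156963/ 361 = 434.80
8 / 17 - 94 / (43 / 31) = -49194 / 731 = -67.30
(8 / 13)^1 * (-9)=-72 / 13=-5.54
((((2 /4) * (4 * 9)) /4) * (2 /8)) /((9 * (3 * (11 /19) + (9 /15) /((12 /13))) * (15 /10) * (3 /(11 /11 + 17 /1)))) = 190 /907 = 0.21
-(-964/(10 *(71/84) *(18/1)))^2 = -40.15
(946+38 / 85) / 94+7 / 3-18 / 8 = 10.15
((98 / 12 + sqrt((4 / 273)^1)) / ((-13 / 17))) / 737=-833 / 57486-34 * sqrt(273) / 2615613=-0.01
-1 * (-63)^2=-3969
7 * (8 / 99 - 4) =-2716 / 99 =-27.43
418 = 418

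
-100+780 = 680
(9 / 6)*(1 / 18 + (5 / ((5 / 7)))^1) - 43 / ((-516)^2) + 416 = 2641403 / 6192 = 426.58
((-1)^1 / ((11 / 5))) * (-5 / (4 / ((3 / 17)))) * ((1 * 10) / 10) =75 / 748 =0.10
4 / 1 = 4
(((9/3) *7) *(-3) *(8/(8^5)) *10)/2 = -0.08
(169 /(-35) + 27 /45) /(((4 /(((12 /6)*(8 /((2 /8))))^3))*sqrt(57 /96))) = -38797312*sqrt(38) /665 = -359643.15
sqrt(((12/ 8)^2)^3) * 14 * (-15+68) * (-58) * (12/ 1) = -1742958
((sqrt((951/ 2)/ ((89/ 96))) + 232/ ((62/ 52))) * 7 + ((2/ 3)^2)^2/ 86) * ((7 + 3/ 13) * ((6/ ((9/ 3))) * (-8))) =-221187925760/ 1403649- 126336 * sqrt(28213)/ 1157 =-175921.46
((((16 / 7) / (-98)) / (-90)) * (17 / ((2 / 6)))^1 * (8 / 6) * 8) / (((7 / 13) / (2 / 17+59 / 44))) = 453856 / 1188495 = 0.38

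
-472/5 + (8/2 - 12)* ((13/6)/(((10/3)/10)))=-732/5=-146.40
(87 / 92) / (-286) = -87 / 26312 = -0.00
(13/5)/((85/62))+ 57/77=86287/32725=2.64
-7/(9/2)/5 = -14/45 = -0.31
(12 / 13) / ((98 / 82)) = 492 / 637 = 0.77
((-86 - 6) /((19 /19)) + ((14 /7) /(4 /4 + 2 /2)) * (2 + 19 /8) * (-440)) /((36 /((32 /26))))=-8068 /117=-68.96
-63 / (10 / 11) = -693 / 10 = -69.30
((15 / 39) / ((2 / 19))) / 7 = 95 / 182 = 0.52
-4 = -4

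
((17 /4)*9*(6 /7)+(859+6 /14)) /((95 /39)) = 487149 /1330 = 366.28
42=42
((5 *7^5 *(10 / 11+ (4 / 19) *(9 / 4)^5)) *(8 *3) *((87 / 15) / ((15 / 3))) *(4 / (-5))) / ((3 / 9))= -3062650852233 / 41800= -73269159.14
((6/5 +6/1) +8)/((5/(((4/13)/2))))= 152/325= 0.47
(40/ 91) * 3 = 120/ 91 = 1.32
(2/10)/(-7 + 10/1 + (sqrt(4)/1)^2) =1/35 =0.03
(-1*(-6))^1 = 6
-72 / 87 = -24 / 29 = -0.83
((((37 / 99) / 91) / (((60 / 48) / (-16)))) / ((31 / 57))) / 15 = -44992 / 6981975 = -0.01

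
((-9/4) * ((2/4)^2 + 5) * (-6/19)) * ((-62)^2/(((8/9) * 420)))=233523/6080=38.41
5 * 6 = 30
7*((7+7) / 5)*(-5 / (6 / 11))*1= -539 / 3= -179.67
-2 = -2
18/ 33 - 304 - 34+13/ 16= -59249/ 176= -336.64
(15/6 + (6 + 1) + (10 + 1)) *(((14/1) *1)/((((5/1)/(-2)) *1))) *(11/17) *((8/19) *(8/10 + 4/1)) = -1212288/8075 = -150.13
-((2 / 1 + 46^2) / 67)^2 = -4485924 / 4489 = -999.31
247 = 247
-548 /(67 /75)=-613.43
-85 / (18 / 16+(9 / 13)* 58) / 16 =-1105 / 8586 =-0.13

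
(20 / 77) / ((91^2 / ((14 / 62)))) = 20 / 2823821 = 0.00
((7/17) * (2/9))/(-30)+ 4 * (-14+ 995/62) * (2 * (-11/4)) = -3206332/71145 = -45.07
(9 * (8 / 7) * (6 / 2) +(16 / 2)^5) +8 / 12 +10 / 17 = 11709640 / 357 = 32800.11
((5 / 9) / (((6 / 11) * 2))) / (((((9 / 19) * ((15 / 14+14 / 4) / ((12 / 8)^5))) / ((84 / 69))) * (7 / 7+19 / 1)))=10241 / 94208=0.11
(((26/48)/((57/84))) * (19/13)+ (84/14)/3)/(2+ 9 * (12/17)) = 323/852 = 0.38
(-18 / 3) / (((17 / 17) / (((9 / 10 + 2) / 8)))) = -87 / 40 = -2.18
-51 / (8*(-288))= 17 / 768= 0.02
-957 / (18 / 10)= -1595 / 3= -531.67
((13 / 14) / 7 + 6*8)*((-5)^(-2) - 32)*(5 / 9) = -3768883 / 4410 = -854.62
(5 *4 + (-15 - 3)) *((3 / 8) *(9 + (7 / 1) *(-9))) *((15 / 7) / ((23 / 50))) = -188.66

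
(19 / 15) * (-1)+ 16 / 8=11 / 15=0.73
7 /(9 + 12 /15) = 5 /7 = 0.71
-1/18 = -0.06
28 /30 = 14 /15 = 0.93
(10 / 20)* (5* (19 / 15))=19 / 6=3.17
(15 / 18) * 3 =5 / 2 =2.50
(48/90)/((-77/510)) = -272/77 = -3.53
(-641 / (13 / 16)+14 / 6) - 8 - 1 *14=-31535 / 39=-808.59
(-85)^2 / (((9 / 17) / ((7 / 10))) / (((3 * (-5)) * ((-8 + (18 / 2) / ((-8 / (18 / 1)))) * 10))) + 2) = 3612.18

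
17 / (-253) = -17 / 253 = -0.07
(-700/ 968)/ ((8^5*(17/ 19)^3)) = -1200325/ 38959382528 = -0.00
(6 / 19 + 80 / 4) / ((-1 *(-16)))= 193 / 152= 1.27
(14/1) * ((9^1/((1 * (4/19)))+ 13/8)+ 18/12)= 2569/4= 642.25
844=844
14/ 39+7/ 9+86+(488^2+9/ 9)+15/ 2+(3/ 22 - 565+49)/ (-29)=8892481879/ 37323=238257.43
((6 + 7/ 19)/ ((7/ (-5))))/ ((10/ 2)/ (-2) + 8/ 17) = 20570/ 9177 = 2.24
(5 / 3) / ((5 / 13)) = 13 / 3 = 4.33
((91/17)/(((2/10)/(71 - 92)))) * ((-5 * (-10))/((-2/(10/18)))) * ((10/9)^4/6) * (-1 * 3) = -1990625000/334611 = -5949.07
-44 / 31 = -1.42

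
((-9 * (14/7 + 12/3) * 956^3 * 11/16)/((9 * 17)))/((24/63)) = -9460779867/17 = -556516462.76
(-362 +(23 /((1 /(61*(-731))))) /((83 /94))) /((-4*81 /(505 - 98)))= 9812341429 /6723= 1459518.28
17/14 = 1.21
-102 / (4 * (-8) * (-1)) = -51 / 16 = -3.19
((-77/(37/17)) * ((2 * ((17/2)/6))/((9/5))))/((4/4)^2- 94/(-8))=-4.37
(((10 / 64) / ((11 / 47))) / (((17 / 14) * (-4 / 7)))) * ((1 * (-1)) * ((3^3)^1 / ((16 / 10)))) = 1554525 / 95744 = 16.24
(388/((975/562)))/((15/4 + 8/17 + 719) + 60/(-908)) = 3365912416/10883547675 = 0.31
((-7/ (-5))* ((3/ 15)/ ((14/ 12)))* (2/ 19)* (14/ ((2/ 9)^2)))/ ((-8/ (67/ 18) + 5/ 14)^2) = 2993229288/ 1342236475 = 2.23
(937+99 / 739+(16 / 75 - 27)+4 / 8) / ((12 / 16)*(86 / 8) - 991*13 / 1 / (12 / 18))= -807739384 / 17129816775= -0.05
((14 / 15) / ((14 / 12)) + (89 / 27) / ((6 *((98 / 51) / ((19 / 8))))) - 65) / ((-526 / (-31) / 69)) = -9587084273 / 37114560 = -258.31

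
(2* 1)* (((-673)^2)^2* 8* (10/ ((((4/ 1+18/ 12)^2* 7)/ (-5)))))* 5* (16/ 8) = -6564629729312000/ 847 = -7750448322682.41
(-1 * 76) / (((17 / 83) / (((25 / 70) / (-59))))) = 15770 / 7021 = 2.25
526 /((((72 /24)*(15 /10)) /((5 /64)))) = 1315 /144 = 9.13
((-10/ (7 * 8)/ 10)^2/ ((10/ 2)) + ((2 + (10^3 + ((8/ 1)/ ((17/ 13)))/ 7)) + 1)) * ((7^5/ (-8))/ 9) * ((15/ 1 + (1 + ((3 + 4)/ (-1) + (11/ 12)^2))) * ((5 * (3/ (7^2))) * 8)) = -2654251564783/ 470016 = -5647151.51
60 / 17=3.53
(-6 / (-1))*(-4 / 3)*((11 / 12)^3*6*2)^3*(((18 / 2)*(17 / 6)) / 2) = -40085110747 / 497664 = -80546.53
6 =6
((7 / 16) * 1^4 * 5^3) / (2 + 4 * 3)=125 / 32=3.91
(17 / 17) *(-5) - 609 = -614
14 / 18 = 7 / 9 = 0.78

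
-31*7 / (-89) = 217 / 89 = 2.44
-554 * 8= -4432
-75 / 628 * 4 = -0.48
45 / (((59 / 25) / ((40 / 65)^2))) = 72000 / 9971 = 7.22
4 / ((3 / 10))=40 / 3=13.33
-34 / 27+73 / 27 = 13 / 9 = 1.44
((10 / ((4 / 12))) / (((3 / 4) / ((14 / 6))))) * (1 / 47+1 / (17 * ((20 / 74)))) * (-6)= -106904 / 799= -133.80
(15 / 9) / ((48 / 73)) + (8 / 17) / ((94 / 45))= 317555 / 115056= 2.76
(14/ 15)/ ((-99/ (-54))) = 28/ 55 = 0.51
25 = 25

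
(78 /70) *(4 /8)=0.56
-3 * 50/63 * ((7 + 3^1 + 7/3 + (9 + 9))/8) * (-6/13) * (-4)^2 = 66.67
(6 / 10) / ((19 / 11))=33 / 95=0.35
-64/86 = -32/43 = -0.74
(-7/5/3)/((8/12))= -7/10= -0.70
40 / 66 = 20 / 33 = 0.61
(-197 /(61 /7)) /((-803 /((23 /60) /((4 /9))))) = 95151 /3918640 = 0.02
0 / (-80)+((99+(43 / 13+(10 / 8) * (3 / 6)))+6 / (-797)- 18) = 7039277 / 82888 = 84.93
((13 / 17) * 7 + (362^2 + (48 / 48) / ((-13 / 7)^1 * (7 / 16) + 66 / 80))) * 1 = 2229199 / 17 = 131129.35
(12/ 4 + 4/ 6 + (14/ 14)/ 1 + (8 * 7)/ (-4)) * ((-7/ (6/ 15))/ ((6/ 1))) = 245/ 9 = 27.22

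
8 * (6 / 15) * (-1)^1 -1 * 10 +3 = -51 / 5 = -10.20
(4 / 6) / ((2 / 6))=2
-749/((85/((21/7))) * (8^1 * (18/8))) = -749/510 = -1.47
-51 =-51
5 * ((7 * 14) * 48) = 23520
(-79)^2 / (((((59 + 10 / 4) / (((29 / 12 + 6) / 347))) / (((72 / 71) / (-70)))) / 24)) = -30256368 / 35354095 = -0.86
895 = 895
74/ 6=12.33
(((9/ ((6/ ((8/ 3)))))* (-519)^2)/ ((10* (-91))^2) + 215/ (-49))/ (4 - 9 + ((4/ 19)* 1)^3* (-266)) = 230684054/ 559174525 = 0.41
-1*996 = -996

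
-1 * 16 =-16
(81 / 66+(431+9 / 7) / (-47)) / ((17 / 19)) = -1096091 / 123046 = -8.91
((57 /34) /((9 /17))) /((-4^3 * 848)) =-19 /325632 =-0.00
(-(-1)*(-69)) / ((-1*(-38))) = -69 / 38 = -1.82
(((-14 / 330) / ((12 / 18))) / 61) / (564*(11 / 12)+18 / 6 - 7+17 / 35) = -49 / 24118424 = -0.00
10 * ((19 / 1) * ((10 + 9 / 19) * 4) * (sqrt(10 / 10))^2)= 7960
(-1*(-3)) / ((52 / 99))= 297 / 52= 5.71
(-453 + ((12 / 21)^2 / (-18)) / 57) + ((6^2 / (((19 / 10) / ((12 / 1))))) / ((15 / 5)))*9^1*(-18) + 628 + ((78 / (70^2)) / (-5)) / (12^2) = -173845984889 / 14364000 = -12102.90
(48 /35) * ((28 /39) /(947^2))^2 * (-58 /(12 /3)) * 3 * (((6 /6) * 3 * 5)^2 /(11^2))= -1169280 /16446443255353969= -0.00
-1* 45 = -45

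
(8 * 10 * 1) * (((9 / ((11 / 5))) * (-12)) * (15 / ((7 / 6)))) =-3888000 / 77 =-50493.51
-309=-309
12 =12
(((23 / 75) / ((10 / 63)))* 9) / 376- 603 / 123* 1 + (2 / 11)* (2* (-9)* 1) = -344617503 / 42394000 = -8.13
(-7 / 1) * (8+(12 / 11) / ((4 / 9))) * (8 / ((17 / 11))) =-6440 / 17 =-378.82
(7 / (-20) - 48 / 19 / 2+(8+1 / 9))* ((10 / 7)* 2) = 22223 / 1197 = 18.57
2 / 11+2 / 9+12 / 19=1948 / 1881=1.04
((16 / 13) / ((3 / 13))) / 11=16 / 33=0.48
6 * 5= 30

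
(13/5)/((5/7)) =91/25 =3.64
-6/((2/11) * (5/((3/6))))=-33/10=-3.30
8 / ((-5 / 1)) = -8 / 5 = -1.60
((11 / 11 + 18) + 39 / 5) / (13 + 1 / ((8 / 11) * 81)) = 86832 / 42175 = 2.06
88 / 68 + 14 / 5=348 / 85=4.09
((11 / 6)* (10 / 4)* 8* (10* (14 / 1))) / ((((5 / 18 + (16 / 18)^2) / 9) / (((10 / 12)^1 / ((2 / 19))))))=59251500 / 173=342494.22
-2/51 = -0.04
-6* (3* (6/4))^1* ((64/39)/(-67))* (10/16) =360/871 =0.41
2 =2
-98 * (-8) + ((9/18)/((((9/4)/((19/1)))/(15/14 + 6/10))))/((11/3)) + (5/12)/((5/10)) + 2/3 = 606317/770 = 787.42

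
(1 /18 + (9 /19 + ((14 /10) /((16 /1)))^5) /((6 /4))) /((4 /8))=104039357999 /140083200000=0.74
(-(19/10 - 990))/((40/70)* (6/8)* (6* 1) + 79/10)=69167/733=94.36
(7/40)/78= 7/3120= 0.00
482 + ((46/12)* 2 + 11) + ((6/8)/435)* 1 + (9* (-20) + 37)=622343/1740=357.67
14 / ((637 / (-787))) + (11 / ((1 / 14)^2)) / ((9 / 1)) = 182030 / 819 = 222.26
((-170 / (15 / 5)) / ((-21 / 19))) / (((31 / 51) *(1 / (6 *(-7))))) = -109820 / 31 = -3542.58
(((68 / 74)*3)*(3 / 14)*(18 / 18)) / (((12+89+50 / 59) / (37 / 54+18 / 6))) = 199597 / 9337986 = 0.02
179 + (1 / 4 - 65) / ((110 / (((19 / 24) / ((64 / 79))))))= 120586601 / 675840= 178.42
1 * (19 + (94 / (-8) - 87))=-319 / 4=-79.75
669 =669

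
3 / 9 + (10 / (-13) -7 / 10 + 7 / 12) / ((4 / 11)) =-2187 / 1040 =-2.10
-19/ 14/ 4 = -19/ 56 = -0.34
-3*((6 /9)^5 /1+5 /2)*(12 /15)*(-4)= 25.26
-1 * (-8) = 8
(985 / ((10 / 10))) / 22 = 985 / 22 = 44.77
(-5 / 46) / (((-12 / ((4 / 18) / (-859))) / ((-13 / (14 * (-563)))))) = -0.00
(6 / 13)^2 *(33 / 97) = 1188 / 16393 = 0.07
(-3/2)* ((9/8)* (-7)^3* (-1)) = -9261/16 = -578.81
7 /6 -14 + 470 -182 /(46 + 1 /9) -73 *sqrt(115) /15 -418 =87697 /2490 -73 *sqrt(115) /15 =-16.97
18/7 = 2.57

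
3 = 3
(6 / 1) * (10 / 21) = 2.86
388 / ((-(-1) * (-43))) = -388 / 43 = -9.02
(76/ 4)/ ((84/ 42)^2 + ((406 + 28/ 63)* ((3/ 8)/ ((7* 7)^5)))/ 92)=5925200823024/ 1247410701413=4.75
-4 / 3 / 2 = -0.67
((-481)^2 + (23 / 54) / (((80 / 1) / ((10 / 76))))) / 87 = 7596044375 / 2856384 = 2659.32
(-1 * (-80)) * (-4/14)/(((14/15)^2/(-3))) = 27000/343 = 78.72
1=1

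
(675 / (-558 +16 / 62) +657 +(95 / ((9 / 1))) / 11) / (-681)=-224832889 / 233134902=-0.96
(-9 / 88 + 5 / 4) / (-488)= -101 / 42944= -0.00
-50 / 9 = -5.56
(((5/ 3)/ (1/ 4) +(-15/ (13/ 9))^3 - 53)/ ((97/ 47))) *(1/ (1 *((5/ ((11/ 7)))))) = -177.59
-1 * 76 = -76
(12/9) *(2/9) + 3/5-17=-2174/135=-16.10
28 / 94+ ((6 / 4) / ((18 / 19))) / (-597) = 99403 / 336708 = 0.30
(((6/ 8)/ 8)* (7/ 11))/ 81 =0.00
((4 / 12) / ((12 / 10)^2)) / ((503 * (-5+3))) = -25 / 108648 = -0.00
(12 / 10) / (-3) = -2 / 5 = -0.40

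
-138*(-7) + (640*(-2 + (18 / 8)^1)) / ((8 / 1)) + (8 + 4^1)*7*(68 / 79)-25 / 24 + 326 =2622665 / 1896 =1383.26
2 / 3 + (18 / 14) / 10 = 167 / 210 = 0.80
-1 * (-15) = 15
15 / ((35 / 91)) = 39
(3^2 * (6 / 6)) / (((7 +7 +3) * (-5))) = -9 / 85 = -0.11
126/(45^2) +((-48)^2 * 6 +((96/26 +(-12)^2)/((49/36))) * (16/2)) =2105749718/143325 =14692.13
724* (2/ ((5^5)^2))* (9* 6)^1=78192/ 9765625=0.01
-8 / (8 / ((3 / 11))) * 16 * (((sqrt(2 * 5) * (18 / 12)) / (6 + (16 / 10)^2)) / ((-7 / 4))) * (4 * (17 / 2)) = 122400 * sqrt(10) / 8239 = 46.98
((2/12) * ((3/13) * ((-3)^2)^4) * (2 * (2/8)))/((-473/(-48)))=78732/6149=12.80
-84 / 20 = -21 / 5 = -4.20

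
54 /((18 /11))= 33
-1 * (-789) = 789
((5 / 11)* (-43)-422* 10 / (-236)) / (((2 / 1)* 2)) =-0.42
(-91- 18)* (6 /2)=-327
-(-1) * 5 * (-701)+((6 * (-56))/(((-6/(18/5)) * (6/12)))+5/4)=-62011/20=-3100.55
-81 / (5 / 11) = -891 / 5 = -178.20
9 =9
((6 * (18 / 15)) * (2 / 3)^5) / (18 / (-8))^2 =2048 / 10935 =0.19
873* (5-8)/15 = -873/5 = -174.60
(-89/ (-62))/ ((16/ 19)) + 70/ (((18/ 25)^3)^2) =33223905607/ 65898684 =504.17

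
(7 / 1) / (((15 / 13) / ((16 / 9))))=1456 / 135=10.79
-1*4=-4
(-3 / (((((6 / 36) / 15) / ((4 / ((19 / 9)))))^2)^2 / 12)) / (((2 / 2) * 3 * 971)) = -10450273.41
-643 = -643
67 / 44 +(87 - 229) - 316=-20085 / 44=-456.48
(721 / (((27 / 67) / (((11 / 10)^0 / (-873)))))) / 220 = -48307 / 5185620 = -0.01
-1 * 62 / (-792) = 31 / 396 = 0.08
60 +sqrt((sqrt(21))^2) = sqrt(21) +60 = 64.58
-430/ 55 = -86/ 11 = -7.82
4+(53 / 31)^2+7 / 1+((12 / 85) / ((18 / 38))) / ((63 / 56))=31291388 / 2205495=14.19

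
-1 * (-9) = 9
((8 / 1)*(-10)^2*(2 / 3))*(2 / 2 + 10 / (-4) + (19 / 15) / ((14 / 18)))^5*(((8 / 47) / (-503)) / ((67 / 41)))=-0.00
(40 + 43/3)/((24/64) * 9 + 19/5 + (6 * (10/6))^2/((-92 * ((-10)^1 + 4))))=149960/20303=7.39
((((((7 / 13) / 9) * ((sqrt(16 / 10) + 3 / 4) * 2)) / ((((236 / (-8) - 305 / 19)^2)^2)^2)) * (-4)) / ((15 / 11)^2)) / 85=-58921279060897792 * sqrt(10) / 901849051613855760372685938088125 - 7365159882612224 / 60123270107590384024845729205875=-0.00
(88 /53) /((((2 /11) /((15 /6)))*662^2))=605 /11613466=0.00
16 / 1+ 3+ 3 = 22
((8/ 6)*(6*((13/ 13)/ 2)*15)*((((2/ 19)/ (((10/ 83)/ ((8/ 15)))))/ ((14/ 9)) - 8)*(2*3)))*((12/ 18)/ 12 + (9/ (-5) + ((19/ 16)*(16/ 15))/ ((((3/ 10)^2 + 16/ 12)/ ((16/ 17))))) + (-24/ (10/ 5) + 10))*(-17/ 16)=-12156030283/ 1419775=-8561.94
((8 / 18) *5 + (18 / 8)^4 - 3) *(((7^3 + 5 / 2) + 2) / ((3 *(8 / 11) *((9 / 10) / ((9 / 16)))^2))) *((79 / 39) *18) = 864516285875 / 15335424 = 56373.81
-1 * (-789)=789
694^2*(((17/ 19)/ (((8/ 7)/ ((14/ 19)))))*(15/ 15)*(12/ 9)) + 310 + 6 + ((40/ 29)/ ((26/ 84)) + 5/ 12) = 605537842373/ 1633164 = 370775.89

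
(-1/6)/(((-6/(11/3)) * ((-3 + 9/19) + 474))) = 209/967464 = 0.00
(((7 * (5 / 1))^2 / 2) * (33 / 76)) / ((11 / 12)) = 11025 / 38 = 290.13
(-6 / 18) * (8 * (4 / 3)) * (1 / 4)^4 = -1 / 72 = -0.01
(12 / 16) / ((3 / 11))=11 / 4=2.75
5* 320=1600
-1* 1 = -1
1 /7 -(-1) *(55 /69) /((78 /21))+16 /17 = 277241 /213486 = 1.30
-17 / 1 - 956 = -973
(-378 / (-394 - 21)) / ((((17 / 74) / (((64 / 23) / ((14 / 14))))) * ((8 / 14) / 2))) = 6265728 / 162265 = 38.61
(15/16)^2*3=675/256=2.64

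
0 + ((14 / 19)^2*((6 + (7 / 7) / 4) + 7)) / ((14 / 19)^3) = 1007 / 56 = 17.98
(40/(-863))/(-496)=5/53506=0.00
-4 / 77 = -0.05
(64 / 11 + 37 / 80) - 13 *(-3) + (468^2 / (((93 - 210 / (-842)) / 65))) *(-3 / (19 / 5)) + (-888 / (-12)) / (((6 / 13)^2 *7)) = -92228633504347 / 765792720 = -120435.51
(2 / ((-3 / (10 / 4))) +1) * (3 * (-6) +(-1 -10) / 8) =155 / 12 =12.92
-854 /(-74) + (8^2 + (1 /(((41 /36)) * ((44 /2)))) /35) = 44119741 /584045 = 75.54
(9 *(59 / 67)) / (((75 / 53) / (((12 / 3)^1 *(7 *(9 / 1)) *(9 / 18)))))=1182006 / 1675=705.68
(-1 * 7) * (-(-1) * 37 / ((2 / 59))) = -15281 / 2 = -7640.50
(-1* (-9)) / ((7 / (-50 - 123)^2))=269361 / 7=38480.14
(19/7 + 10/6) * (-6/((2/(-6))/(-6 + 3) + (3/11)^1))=-9108/133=-68.48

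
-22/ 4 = -11/ 2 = -5.50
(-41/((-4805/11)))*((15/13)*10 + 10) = 25256/12493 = 2.02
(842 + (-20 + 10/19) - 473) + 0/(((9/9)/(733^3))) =6641/19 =349.53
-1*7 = -7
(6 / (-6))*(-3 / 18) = 1 / 6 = 0.17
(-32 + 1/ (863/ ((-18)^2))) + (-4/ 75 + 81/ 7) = -9109739/ 453075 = -20.11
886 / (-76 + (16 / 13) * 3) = -12.25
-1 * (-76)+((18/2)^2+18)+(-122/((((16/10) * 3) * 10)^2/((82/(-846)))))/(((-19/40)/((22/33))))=303786095/1735992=174.99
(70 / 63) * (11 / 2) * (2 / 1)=110 / 9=12.22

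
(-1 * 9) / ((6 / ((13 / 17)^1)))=-39 / 34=-1.15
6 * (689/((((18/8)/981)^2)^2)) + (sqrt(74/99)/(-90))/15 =149388246418944 - sqrt(814)/44550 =149388246418944.00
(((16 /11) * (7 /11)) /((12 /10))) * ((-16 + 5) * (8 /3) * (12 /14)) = -640 /33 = -19.39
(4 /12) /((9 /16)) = 16 /27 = 0.59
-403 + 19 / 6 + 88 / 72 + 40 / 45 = -7159 / 18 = -397.72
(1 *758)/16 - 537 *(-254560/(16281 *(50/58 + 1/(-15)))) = 26547029903/2503656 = 10603.31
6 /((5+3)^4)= 3 /2048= 0.00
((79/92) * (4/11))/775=79/196075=0.00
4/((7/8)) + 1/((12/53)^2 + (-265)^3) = 1672781947729/365921055367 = 4.57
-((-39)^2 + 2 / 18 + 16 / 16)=-1522.11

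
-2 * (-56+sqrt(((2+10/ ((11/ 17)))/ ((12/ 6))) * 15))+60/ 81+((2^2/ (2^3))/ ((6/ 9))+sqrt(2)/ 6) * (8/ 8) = -24 * sqrt(110)/ 11+sqrt(2)/ 6+12257/ 108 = 90.84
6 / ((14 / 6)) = 18 / 7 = 2.57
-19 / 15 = -1.27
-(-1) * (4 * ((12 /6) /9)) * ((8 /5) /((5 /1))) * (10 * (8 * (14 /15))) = 14336 /675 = 21.24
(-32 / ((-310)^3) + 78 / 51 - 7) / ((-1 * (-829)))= -346320307 / 52480570375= -0.01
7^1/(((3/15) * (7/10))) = 50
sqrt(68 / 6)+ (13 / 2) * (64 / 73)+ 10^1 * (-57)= -41194 / 73+ sqrt(102) / 3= -560.93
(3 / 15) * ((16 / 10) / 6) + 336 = 25204 / 75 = 336.05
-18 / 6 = -3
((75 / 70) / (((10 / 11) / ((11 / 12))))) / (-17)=-121 / 1904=-0.06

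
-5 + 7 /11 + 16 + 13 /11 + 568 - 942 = -3973 /11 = -361.18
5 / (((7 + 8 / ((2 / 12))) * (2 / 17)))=17 / 22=0.77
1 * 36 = 36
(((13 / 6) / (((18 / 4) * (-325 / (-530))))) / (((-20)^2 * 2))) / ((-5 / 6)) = -53 / 45000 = -0.00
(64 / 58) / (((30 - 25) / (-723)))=-23136 / 145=-159.56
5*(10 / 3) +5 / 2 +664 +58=4447 / 6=741.17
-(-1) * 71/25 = 71/25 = 2.84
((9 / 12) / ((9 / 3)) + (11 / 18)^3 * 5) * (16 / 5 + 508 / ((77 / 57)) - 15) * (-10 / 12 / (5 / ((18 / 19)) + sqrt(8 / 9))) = -67.88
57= 57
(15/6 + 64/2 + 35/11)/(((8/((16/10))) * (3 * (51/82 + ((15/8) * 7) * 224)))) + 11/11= 39820604/39786615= 1.00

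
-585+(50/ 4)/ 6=-6995/ 12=-582.92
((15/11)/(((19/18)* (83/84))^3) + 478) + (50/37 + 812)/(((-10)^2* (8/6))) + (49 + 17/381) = 64993142170508685523/121631051309242200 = 534.35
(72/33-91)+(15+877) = 8835/11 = 803.18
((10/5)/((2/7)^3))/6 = 343/24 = 14.29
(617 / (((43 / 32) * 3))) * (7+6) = 256672 / 129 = 1989.71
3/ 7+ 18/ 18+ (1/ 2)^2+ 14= 439/ 28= 15.68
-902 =-902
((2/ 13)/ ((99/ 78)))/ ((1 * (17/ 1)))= 4/ 561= 0.01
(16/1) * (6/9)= 32/3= 10.67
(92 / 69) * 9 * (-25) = -300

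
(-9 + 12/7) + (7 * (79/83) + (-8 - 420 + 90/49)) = -1735740/4067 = -426.79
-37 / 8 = -4.62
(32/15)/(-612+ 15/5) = -32/9135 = -0.00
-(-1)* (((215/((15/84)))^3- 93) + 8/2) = 1745337575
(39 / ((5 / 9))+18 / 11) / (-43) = -3951 / 2365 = -1.67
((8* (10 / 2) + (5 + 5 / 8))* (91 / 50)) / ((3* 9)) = 6643 / 2160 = 3.08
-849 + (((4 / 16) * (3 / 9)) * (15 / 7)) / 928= -22060411 / 25984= -849.00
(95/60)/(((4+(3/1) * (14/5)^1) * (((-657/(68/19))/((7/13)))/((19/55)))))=-2261/17474886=-0.00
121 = 121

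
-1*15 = -15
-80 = -80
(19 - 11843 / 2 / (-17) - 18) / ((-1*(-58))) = 11877 / 1972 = 6.02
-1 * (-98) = 98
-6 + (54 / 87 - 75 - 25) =-3056 / 29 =-105.38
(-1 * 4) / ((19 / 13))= -2.74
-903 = -903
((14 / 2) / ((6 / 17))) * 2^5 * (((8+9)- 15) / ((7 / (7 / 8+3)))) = 702.67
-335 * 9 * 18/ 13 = -54270/ 13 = -4174.62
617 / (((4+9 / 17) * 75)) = 10489 / 5775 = 1.82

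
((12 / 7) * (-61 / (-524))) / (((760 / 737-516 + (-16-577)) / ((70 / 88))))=-20435 / 142628084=-0.00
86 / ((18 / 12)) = 172 / 3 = 57.33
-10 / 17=-0.59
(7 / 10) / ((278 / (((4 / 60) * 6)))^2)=7 / 4830250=0.00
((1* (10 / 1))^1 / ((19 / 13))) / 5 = 26 / 19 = 1.37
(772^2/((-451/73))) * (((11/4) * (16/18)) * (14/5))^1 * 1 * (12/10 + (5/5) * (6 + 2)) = -56036799616/9225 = -6074449.82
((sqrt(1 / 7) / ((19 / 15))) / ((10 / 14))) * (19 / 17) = 3 * sqrt(7) / 17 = 0.47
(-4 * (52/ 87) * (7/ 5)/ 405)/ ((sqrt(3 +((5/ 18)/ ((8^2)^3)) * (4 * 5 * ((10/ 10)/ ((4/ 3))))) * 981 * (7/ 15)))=-106496 * sqrt(28311702)/ 54367173688365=-0.00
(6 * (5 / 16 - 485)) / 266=-23265 / 2128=-10.93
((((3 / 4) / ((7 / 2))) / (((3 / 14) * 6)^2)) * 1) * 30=35 / 9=3.89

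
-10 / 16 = -5 / 8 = -0.62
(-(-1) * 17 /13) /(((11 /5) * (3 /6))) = 1.19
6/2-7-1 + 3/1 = -2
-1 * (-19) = 19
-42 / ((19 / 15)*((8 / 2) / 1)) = -315 / 38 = -8.29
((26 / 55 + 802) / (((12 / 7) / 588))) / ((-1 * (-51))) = 5046216 / 935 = 5397.02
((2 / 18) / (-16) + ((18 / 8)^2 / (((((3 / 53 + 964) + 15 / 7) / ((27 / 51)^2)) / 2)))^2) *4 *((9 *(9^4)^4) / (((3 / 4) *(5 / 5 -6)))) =26482327731586174936987937022597 / 214638231872072000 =123381223841659.71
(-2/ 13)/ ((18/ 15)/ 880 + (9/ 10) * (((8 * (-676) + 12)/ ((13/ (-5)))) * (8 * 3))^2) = -57200/ 830178657792507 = -0.00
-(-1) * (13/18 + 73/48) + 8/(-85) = 26303/12240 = 2.15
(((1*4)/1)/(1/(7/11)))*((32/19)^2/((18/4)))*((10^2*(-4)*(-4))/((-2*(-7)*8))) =819200/35739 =22.92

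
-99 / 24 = -33 / 8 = -4.12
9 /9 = 1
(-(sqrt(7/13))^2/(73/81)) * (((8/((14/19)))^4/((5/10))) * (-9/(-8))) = -6080256576/325507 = -18679.34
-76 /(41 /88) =-6688 /41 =-163.12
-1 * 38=-38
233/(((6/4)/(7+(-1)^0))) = 1242.67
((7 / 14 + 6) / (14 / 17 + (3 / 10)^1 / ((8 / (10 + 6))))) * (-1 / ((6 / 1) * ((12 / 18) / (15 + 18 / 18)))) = -2210 / 121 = -18.26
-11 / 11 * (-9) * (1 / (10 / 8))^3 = 576 / 125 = 4.61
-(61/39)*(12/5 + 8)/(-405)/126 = 122/382725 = 0.00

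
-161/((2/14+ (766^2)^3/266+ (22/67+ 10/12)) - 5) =-8608026/40603986547394014835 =-0.00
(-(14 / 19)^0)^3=-1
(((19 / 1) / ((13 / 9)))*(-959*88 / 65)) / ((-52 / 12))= 43293096 / 10985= 3941.11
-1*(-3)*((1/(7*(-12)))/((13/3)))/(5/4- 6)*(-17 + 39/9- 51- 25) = -0.15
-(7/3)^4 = -2401/81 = -29.64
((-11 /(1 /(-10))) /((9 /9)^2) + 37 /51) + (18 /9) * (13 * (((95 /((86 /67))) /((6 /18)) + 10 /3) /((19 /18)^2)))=4251072961 /791673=5369.73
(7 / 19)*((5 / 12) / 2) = 35 / 456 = 0.08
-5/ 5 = -1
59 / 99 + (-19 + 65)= 4613 / 99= 46.60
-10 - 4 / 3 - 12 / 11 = -410 / 33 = -12.42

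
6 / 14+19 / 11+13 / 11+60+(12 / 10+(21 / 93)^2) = 23896832 / 369985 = 64.59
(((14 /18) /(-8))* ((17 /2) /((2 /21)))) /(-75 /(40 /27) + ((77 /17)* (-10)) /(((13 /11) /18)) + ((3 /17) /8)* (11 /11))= 0.01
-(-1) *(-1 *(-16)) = 16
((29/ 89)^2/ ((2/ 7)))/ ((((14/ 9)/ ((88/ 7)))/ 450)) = 74933100/ 55447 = 1351.44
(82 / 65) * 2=164 / 65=2.52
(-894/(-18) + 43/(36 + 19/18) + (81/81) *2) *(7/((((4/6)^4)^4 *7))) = 1516779912249/43712512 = 34698.99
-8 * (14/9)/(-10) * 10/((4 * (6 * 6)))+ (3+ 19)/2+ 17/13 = 13051/1053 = 12.39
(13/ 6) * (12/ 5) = 26/ 5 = 5.20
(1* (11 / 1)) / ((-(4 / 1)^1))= -11 / 4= -2.75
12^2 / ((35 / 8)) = 32.91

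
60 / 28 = 15 / 7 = 2.14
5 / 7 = 0.71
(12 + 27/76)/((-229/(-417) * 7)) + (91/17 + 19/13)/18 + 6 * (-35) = -16671927343/80771964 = -206.41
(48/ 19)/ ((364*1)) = 12/ 1729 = 0.01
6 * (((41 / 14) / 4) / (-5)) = -123 / 140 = -0.88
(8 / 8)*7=7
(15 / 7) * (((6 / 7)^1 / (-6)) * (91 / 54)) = -65 / 126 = -0.52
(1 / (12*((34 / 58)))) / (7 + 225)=1 / 1632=0.00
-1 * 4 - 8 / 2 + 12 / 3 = -4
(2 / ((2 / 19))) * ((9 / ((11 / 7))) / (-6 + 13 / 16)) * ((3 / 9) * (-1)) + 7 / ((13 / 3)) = 102165 / 11869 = 8.61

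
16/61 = 0.26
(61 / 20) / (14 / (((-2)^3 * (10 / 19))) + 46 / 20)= -122 / 41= -2.98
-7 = -7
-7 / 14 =-1 / 2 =-0.50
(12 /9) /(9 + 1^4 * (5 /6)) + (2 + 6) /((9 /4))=1960 /531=3.69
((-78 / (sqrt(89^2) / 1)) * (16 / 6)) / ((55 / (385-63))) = -66976 / 4895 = -13.68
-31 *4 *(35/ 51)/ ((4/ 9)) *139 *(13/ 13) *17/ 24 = -18851.88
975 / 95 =195 / 19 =10.26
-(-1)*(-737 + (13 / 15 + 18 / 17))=-187444 / 255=-735.07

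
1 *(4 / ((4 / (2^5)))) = 32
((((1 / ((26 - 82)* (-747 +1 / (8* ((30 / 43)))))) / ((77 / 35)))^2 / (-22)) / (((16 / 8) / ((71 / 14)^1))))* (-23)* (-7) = -9185625 / 4190438427120022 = -0.00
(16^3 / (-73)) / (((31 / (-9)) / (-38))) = -1400832 / 2263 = -619.02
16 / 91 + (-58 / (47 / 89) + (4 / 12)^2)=-4216633 / 38493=-109.54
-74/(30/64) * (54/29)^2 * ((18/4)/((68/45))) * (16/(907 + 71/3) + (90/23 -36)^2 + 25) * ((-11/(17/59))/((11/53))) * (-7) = -2213393929.07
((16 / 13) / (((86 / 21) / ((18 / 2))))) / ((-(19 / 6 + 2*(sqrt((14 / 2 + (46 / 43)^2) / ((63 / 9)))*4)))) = -0.23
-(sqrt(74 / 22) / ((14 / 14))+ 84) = -84 - sqrt(407) / 11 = -85.83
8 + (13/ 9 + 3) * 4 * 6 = 344/ 3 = 114.67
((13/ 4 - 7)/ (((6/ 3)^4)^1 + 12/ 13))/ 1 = -39/ 176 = -0.22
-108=-108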